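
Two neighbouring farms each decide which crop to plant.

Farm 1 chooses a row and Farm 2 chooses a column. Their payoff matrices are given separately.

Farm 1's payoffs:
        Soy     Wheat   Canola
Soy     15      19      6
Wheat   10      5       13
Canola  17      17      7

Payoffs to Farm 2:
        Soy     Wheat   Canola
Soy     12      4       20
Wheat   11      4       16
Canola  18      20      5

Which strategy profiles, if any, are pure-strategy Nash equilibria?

The unique pure-strategy Nash equilibrium is (Wheat, Canola).

(Soy, Soy): Farm 1 can switch to Canola (15 → 17). Not NE.
(Soy, Wheat): Farm 2 can switch to Soy (4 → 12). Not NE.
(Soy, Canola): Farm 1 can switch to Wheat (6 → 13). Not NE.
(Wheat, Soy): Farm 1 can switch to Soy (10 → 15). Not NE.
(Wheat, Wheat): Farm 1 can switch to Soy (5 → 19). Not NE.
(Wheat, Canola): Farm 1 gets 13, best alternative 7; Farm 2 gets 16, best alternative 11. No profitable deviation — NE.
(Canola, Soy): Farm 2 can switch to Wheat (18 → 20). Not NE.
(The remaining 2 profiles each have a profitable deviation by the same check.)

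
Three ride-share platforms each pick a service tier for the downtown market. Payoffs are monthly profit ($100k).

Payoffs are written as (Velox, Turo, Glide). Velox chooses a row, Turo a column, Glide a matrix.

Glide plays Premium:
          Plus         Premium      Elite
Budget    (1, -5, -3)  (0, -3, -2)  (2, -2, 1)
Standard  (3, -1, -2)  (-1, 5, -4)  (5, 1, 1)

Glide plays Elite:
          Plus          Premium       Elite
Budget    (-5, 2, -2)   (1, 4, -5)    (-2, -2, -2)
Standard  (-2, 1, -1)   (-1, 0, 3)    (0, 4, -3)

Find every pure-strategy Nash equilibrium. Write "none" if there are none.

Velox against (Plus, Premium): payoffs 1, 3 → best response Standard.
Velox against (Plus, Elite): payoffs -5, -2 → best response Standard.
Velox against (Premium, Premium): payoffs 0, -1 → best response Budget.
Velox against (Premium, Elite): payoffs 1, -1 → best response Budget.
Velox against (Elite, Premium): payoffs 2, 5 → best response Standard.
Velox against (Elite, Elite): payoffs -2, 0 → best response Standard.
Turo against (Budget, Premium): payoffs -5, -3, -2 → best response Elite.
Turo against (Budget, Elite): payoffs 2, 4, -2 → best response Premium.
Turo against (Standard, Premium): payoffs -1, 5, 1 → best response Premium.
Turo against (Standard, Elite): payoffs 1, 0, 4 → best response Elite.
Glide against (Budget, Plus): payoffs -3, -2 → best response Elite.
Glide against (Budget, Premium): payoffs -2, -5 → best response Premium.
Glide against (Budget, Elite): payoffs 1, -2 → best response Premium.
Glide against (Standard, Plus): payoffs -2, -1 → best response Elite.
Glide against (Standard, Premium): payoffs -4, 3 → best response Elite.
Glide against (Standard, Elite): payoffs 1, -3 → best response Premium.
No profile is a mutual best response for all players.

This game has no pure Nash equilibrium.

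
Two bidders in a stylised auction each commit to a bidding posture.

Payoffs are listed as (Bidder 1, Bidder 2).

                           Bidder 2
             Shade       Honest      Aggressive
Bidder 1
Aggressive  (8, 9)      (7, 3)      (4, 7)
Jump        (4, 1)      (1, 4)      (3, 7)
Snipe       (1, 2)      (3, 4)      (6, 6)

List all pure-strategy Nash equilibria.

Pure-strategy Nash equilibria: (Aggressive, Shade) and (Snipe, Aggressive)

Check each profile: it is a Nash equilibrium iff no player can strictly gain by switching unilaterally.
(Aggressive, Shade): Bidder 1 gets 8, best alternative 4; Bidder 2 gets 9, best alternative 7. No profitable deviation — NE.
(Aggressive, Honest): Bidder 2 can switch to Shade (3 → 9). Not NE.
(Aggressive, Aggressive): Bidder 1 can switch to Snipe (4 → 6). Not NE.
(Jump, Shade): Bidder 1 can switch to Aggressive (4 → 8). Not NE.
(Jump, Honest): Bidder 1 can switch to Aggressive (1 → 7). Not NE.
(Jump, Aggressive): Bidder 1 can switch to Aggressive (3 → 4). Not NE.
(Snipe, Shade): Bidder 1 can switch to Aggressive (1 → 8). Not NE.
(Snipe, Honest): Bidder 1 can switch to Aggressive (3 → 7). Not NE.
(Snipe, Aggressive): Bidder 1 gets 6, best alternative 4; Bidder 2 gets 6, best alternative 4. No profitable deviation — NE.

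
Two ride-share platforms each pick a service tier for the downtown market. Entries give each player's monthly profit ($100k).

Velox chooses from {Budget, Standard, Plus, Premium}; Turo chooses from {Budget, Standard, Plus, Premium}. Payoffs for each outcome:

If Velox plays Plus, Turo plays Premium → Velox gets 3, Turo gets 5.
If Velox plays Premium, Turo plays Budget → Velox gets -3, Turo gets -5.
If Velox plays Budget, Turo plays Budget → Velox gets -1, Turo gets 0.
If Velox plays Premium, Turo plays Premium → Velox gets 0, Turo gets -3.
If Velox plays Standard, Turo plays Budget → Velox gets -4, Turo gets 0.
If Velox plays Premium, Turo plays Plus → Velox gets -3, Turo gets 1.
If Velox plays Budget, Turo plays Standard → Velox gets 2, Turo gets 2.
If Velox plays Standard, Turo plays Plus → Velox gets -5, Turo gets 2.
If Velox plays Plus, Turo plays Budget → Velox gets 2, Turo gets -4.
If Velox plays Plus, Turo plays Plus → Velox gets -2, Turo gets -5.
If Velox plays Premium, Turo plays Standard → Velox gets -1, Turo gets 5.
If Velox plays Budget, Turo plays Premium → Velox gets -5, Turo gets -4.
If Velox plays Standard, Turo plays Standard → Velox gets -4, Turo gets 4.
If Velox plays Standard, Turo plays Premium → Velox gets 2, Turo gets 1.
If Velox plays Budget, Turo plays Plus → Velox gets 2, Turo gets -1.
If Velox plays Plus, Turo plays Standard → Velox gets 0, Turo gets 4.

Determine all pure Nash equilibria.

(Budget, Budget): Velox can switch to Plus (-1 → 2). Not NE.
(Budget, Standard): Velox gets 2, best alternative 0; Turo gets 2, best alternative 0. No profitable deviation — NE.
(Budget, Plus): Turo can switch to Budget (-1 → 0). Not NE.
(Budget, Premium): Velox can switch to Standard (-5 → 2). Not NE.
(Standard, Budget): Velox can switch to Budget (-4 → -1). Not NE.
(Standard, Standard): Velox can switch to Budget (-4 → 2). Not NE.
(Standard, Plus): Velox can switch to Budget (-5 → 2). Not NE.
(Standard, Premium): Velox can switch to Plus (2 → 3). Not NE.
(Plus, Budget): Turo can switch to Standard (-4 → 4). Not NE.
(Plus, Standard): Velox can switch to Budget (0 → 2). Not NE.
(Plus, Plus): Velox can switch to Budget (-2 → 2). Not NE.
(Plus, Premium): Velox gets 3, best alternative 2; Turo gets 5, best alternative 4. No profitable deviation — NE.
(The remaining 4 profiles each have a profitable deviation by the same check.)

The pure Nash equilibria are (Budget, Standard); (Plus, Premium).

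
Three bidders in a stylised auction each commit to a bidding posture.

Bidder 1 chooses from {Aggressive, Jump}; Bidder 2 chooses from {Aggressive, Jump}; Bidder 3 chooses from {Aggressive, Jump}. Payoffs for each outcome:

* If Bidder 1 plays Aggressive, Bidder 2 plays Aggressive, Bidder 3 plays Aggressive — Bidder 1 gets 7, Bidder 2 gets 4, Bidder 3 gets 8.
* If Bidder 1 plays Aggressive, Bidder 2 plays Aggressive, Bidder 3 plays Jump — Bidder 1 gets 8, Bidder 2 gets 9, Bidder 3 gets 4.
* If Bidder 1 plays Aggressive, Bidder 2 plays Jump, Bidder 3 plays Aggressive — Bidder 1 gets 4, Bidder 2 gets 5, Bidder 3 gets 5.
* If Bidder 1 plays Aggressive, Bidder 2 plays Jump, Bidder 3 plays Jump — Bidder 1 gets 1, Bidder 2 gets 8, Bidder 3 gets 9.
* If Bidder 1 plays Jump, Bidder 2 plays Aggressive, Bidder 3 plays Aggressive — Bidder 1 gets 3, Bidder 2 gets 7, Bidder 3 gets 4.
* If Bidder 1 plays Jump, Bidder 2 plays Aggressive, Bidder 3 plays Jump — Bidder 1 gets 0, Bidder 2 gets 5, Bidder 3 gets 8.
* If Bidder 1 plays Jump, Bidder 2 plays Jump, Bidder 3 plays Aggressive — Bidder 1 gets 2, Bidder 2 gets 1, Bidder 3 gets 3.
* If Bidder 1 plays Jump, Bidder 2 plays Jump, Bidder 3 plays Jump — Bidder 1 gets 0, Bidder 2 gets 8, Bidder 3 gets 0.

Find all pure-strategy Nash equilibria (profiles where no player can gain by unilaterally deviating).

For each strategy profile, look for a profitable unilateral deviation.
(Aggressive, Aggressive, Aggressive): Bidder 2 can switch to Jump (4 → 5). Not NE.
(Aggressive, Aggressive, Jump): Bidder 3 can switch to Aggressive (4 → 8). Not NE.
(Aggressive, Jump, Aggressive): Bidder 3 can switch to Jump (5 → 9). Not NE.
(Aggressive, Jump, Jump): Bidder 2 can switch to Aggressive (8 → 9). Not NE.
(Jump, Aggressive, Aggressive): Bidder 1 can switch to Aggressive (3 → 7). Not NE.
(Jump, Aggressive, Jump): Bidder 1 can switch to Aggressive (0 → 8). Not NE.
(Jump, Jump, Aggressive): Bidder 1 can switch to Aggressive (2 → 4). Not NE.
(Jump, Jump, Jump): Bidder 1 can switch to Aggressive (0 → 1). Not NE.

There is no pure-strategy Nash equilibrium.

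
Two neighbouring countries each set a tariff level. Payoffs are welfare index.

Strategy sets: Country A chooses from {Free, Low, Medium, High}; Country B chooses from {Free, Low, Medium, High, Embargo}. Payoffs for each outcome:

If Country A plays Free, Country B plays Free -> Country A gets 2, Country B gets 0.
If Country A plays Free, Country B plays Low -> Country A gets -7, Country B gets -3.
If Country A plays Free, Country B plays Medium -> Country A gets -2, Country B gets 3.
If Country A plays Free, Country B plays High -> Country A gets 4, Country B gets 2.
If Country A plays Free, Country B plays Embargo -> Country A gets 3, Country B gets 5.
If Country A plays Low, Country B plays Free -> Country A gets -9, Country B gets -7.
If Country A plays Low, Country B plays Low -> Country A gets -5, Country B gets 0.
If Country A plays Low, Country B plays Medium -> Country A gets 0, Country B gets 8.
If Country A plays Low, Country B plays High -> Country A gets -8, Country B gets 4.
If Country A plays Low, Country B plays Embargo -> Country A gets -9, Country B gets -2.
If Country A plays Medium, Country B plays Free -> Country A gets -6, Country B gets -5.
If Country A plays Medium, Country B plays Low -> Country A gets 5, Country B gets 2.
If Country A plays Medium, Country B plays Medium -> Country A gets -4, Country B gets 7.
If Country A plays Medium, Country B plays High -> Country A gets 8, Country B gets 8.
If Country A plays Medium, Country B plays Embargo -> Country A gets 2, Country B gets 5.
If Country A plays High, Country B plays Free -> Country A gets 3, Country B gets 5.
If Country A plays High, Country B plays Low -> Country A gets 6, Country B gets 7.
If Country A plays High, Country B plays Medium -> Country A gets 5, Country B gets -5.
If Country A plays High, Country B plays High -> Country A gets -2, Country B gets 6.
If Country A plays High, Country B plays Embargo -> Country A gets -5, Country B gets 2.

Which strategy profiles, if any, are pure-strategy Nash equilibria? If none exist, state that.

Country A against Free: payoffs 2, -9, -6, 3 → best response High.
Country A against Low: payoffs -7, -5, 5, 6 → best response High.
Country A against Medium: payoffs -2, 0, -4, 5 → best response High.
Country A against High: payoffs 4, -8, 8, -2 → best response Medium.
Country A against Embargo: payoffs 3, -9, 2, -5 → best response Free.
Country B against Free: payoffs 0, -3, 3, 2, 5 → best response Embargo.
Country B against Low: payoffs -7, 0, 8, 4, -2 → best response Medium.
Country B against Medium: payoffs -5, 2, 7, 8, 5 → best response High.
Country B against High: payoffs 5, 7, -5, 6, 2 → best response Low.
Mutual best responses: (Free, Embargo); (Medium, High); (High, Low).

(Free, Embargo); (Medium, High); (High, Low)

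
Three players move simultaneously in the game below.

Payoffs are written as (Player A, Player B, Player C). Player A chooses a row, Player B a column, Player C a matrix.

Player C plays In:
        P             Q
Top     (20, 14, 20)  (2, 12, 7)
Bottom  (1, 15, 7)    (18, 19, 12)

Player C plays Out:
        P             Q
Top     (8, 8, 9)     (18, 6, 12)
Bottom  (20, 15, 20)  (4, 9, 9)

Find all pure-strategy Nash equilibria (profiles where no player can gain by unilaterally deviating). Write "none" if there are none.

(Top, P, In), (Bottom, P, Out), (Bottom, Q, In)

Player A against (P, In): payoffs 20, 1 → best response Top.
Player A against (P, Out): payoffs 8, 20 → best response Bottom.
Player A against (Q, In): payoffs 2, 18 → best response Bottom.
Player A against (Q, Out): payoffs 18, 4 → best response Top.
Player B against (Top, In): payoffs 14, 12 → best response P.
Player B against (Top, Out): payoffs 8, 6 → best response P.
Player B against (Bottom, In): payoffs 15, 19 → best response Q.
Player B against (Bottom, Out): payoffs 15, 9 → best response P.
Player C against (Top, P): payoffs 20, 9 → best response In.
Player C against (Top, Q): payoffs 7, 12 → best response Out.
Player C against (Bottom, P): payoffs 7, 20 → best response Out.
Player C against (Bottom, Q): payoffs 12, 9 → best response In.
Mutual best responses: (Top, P, In); (Bottom, P, Out); (Bottom, Q, In).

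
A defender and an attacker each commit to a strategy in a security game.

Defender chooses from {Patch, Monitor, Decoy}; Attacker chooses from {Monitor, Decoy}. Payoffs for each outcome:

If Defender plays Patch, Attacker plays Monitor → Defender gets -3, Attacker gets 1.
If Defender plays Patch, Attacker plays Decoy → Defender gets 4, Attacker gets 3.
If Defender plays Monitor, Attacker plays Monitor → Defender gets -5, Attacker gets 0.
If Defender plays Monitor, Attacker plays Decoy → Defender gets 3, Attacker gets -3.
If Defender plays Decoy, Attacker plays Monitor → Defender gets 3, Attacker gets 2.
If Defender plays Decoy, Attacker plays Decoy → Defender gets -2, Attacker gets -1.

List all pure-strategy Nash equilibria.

(Patch, Decoy), (Decoy, Monitor)

(Patch, Monitor): Defender can switch to Decoy (-3 → 3). Not NE.
(Patch, Decoy): Defender gets 4, best alternative 3; Attacker gets 3, best alternative 1. No profitable deviation — NE.
(Monitor, Monitor): Defender can switch to Patch (-5 → -3). Not NE.
(Monitor, Decoy): Defender can switch to Patch (3 → 4). Not NE.
(Decoy, Monitor): Defender gets 3, best alternative -3; Attacker gets 2, best alternative -1. No profitable deviation — NE.
(Decoy, Decoy): Defender can switch to Patch (-2 → 4). Not NE.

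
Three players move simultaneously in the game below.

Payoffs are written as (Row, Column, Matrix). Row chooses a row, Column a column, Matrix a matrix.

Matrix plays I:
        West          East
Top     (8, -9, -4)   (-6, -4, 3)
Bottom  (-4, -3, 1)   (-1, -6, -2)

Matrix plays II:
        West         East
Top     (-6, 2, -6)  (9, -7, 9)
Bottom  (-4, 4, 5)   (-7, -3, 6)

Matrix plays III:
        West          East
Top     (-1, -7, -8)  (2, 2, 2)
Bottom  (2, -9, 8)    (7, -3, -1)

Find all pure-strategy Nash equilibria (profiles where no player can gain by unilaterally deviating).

none

Row against (West, I): payoffs 8, -4 → best response Top.
Row against (West, II): payoffs -6, -4 → best response Bottom.
Row against (West, III): payoffs -1, 2 → best response Bottom.
Row against (East, I): payoffs -6, -1 → best response Bottom.
Row against (East, II): payoffs 9, -7 → best response Top.
Row against (East, III): payoffs 2, 7 → best response Bottom.
Column against (Top, I): payoffs -9, -4 → best response East.
Column against (Top, II): payoffs 2, -7 → best response West.
Column against (Top, III): payoffs -7, 2 → best response East.
Column against (Bottom, I): payoffs -3, -6 → best response West.
Column against (Bottom, II): payoffs 4, -3 → best response West.
Column against (Bottom, III): payoffs -9, -3 → best response East.
Matrix against (Top, West): payoffs -4, -6, -8 → best response I.
Matrix against (Top, East): payoffs 3, 9, 2 → best response II.
Matrix against (Bottom, West): payoffs 1, 5, 8 → best response III.
Matrix against (Bottom, East): payoffs -2, 6, -1 → best response II.
No profile is a mutual best response for all players.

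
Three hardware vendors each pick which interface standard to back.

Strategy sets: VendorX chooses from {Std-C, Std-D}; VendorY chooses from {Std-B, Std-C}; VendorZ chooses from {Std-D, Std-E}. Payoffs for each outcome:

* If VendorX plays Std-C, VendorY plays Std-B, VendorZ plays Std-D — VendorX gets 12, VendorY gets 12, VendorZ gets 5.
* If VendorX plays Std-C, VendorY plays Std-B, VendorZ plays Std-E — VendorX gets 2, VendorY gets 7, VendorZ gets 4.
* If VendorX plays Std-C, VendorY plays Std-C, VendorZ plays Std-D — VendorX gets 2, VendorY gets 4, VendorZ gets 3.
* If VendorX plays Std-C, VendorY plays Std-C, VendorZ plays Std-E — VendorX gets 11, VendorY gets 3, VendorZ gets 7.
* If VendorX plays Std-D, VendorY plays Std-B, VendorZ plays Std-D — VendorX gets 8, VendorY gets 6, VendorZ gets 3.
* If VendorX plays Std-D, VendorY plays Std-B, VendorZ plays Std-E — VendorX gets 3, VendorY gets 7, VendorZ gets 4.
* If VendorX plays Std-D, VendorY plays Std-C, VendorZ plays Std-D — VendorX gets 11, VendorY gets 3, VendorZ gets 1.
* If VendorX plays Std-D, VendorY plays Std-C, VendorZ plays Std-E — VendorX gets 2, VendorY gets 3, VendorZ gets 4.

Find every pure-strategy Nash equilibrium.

The pure Nash equilibria are (Std-C, Std-B, Std-D), (Std-D, Std-B, Std-E).

(Std-C, Std-B, Std-D): VendorX gets 12, best alternative 8; VendorY gets 12, best alternative 4; VendorZ gets 5, best alternative 4. No profitable deviation — NE.
(Std-C, Std-B, Std-E): VendorX can switch to Std-D (2 → 3). Not NE.
(Std-C, Std-C, Std-D): VendorX can switch to Std-D (2 → 11). Not NE.
(Std-C, Std-C, Std-E): VendorY can switch to Std-B (3 → 7). Not NE.
(Std-D, Std-B, Std-D): VendorX can switch to Std-C (8 → 12). Not NE.
(Std-D, Std-B, Std-E): VendorX gets 3, best alternative 2; VendorY gets 7, best alternative 3; VendorZ gets 4, best alternative 3. No profitable deviation — NE.
(Std-D, Std-C, Std-D): VendorY can switch to Std-B (3 → 6). Not NE.
(Std-D, Std-C, Std-E): VendorX can switch to Std-C (2 → 11). Not NE.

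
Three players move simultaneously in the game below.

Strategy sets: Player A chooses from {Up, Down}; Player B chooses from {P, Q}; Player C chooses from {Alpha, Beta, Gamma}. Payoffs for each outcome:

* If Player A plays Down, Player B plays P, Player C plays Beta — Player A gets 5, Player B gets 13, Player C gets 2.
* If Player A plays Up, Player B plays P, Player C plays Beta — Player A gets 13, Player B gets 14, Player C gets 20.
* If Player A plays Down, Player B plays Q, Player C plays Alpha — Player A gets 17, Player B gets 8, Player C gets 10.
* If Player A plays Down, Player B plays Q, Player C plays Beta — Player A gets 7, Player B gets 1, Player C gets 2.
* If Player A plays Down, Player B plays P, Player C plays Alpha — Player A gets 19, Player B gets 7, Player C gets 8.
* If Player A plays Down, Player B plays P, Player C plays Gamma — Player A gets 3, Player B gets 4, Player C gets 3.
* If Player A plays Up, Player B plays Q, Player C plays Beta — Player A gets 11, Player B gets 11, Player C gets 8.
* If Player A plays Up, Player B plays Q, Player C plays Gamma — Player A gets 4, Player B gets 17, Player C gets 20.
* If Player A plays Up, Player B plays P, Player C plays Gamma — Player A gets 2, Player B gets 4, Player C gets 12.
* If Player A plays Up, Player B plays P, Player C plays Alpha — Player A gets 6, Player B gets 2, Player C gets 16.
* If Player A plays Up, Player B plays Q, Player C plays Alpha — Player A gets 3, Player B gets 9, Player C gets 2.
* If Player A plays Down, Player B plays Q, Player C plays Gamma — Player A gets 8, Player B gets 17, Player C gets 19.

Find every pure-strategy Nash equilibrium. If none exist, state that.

The pure Nash equilibria are (Up, P, Beta) and (Down, Q, Gamma).

(Up, P, Alpha): Player A can switch to Down (6 → 19). Not NE.
(Up, P, Beta): Player A gets 13, best alternative 5; Player B gets 14, best alternative 11; Player C gets 20, best alternative 16. No profitable deviation — NE.
(Up, P, Gamma): Player A can switch to Down (2 → 3). Not NE.
(Up, Q, Alpha): Player A can switch to Down (3 → 17). Not NE.
(Up, Q, Beta): Player B can switch to P (11 → 14). Not NE.
(Up, Q, Gamma): Player A can switch to Down (4 → 8). Not NE.
(Down, P, Alpha): Player B can switch to Q (7 → 8). Not NE.
(Down, Q, Gamma): Player A gets 8, best alternative 4; Player B gets 17, best alternative 4; Player C gets 19, best alternative 10. No profitable deviation — NE.
(The remaining 4 profiles each have a profitable deviation by the same check.)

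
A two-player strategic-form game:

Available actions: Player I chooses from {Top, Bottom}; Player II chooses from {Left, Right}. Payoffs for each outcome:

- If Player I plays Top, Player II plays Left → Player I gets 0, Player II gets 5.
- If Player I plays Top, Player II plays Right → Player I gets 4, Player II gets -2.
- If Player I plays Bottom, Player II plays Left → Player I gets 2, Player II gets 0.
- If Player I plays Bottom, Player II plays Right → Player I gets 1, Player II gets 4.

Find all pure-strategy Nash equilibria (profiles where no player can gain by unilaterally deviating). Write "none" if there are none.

There is no pure-strategy Nash equilibrium.

(Top, Left): Player I can switch to Bottom (0 → 2). Not NE.
(Top, Right): Player II can switch to Left (-2 → 5). Not NE.
(Bottom, Left): Player II can switch to Right (0 → 4). Not NE.
(Bottom, Right): Player I can switch to Top (1 → 4). Not NE.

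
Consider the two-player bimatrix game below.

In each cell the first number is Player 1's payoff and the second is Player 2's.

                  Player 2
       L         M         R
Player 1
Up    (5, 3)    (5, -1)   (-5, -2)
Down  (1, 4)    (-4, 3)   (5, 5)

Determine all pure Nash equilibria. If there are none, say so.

Player 1 against L: payoffs 5, 1 → best response Up.
Player 1 against M: payoffs 5, -4 → best response Up.
Player 1 against R: payoffs -5, 5 → best response Down.
Player 2 against Up: payoffs 3, -1, -2 → best response L.
Player 2 against Down: payoffs 4, 3, 5 → best response R.
Mutual best responses: (Up, L); (Down, R).

The pure Nash equilibria are (Up, L), (Down, R).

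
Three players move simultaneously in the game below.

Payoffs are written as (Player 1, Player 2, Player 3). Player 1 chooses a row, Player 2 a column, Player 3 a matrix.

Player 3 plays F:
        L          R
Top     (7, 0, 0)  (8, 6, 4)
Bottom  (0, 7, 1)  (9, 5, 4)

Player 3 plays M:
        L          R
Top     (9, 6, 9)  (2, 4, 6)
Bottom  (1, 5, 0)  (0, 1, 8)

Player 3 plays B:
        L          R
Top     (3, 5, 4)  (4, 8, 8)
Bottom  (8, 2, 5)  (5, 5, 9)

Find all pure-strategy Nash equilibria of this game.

The pure Nash equilibria are (Top, L, M); (Bottom, R, B).

Player 1 against (L, F): payoffs 7, 0 → best response Top.
Player 1 against (L, M): payoffs 9, 1 → best response Top.
Player 1 against (L, B): payoffs 3, 8 → best response Bottom.
Player 1 against (R, F): payoffs 8, 9 → best response Bottom.
Player 1 against (R, M): payoffs 2, 0 → best response Top.
Player 1 against (R, B): payoffs 4, 5 → best response Bottom.
Player 2 against (Top, F): payoffs 0, 6 → best response R.
Player 2 against (Top, M): payoffs 6, 4 → best response L.
Player 2 against (Top, B): payoffs 5, 8 → best response R.
Player 2 against (Bottom, F): payoffs 7, 5 → best response L.
Player 2 against (Bottom, M): payoffs 5, 1 → best response L.
Player 2 against (Bottom, B): payoffs 2, 5 → best response R.
Player 3 against (Top, L): payoffs 0, 9, 4 → best response M.
Player 3 against (Top, R): payoffs 4, 6, 8 → best response B.
Player 3 against (Bottom, L): payoffs 1, 0, 5 → best response B.
Player 3 against (Bottom, R): payoffs 4, 8, 9 → best response B.
Mutual best responses: (Top, L, M); (Bottom, R, B).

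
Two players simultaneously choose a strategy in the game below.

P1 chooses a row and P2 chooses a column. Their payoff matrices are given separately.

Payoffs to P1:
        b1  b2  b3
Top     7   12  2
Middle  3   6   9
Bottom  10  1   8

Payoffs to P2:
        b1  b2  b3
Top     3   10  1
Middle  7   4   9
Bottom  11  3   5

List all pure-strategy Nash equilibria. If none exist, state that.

The pure Nash equilibria are (Top, b2); (Middle, b3); (Bottom, b1).

P1 against b1: payoffs 7, 3, 10 → best response Bottom.
P1 against b2: payoffs 12, 6, 1 → best response Top.
P1 against b3: payoffs 2, 9, 8 → best response Middle.
P2 against Top: payoffs 3, 10, 1 → best response b2.
P2 against Middle: payoffs 7, 4, 9 → best response b3.
P2 against Bottom: payoffs 11, 3, 5 → best response b1.
Mutual best responses: (Top, b2); (Middle, b3); (Bottom, b1).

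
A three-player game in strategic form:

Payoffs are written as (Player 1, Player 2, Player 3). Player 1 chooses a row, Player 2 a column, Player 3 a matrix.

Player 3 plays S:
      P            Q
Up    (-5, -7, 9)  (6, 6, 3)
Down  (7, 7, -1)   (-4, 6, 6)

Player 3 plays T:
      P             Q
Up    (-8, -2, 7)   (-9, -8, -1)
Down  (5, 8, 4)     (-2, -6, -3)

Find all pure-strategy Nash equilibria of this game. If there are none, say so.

Mark each player's best response to every combination of opponents' strategies; a profile where every player is best-responding is a pure Nash equilibrium.
Player 1 against (P, S): payoffs -5, 7 → best response Down.
Player 1 against (P, T): payoffs -8, 5 → best response Down.
Player 1 against (Q, S): payoffs 6, -4 → best response Up.
Player 1 against (Q, T): payoffs -9, -2 → best response Down.
Player 2 against (Up, S): payoffs -7, 6 → best response Q.
Player 2 against (Up, T): payoffs -2, -8 → best response P.
Player 2 against (Down, S): payoffs 7, 6 → best response P.
Player 2 against (Down, T): payoffs 8, -6 → best response P.
Player 3 against (Up, P): payoffs 9, 7 → best response S.
Player 3 against (Up, Q): payoffs 3, -1 → best response S.
Player 3 against (Down, P): payoffs -1, 4 → best response T.
Player 3 against (Down, Q): payoffs 6, -3 → best response S.
Mutual best responses: (Up, Q, S); (Down, P, T).

Pure-strategy Nash equilibria: (Up, Q, S); (Down, P, T)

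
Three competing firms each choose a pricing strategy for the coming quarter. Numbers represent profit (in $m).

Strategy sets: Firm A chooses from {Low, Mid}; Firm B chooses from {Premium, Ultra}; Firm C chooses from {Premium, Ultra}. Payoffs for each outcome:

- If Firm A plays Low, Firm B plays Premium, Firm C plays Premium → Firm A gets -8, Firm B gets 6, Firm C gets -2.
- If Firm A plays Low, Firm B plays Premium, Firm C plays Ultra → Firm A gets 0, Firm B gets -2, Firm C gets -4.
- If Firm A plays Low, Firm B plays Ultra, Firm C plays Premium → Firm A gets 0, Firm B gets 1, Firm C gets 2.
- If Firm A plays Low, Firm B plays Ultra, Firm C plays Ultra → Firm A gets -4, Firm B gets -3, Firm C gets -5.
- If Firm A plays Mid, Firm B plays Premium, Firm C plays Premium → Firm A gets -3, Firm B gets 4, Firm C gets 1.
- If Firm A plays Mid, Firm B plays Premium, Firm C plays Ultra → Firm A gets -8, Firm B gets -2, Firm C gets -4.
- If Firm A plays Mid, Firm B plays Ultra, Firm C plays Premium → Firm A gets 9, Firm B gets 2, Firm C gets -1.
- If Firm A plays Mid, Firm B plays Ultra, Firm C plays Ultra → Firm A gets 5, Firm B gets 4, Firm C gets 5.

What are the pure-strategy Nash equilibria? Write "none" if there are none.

(Low, Premium, Premium): Firm A can switch to Mid (-8 → -3). Not NE.
(Low, Premium, Ultra): Firm C can switch to Premium (-4 → -2). Not NE.
(Low, Ultra, Premium): Firm A can switch to Mid (0 → 9). Not NE.
(Low, Ultra, Ultra): Firm A can switch to Mid (-4 → 5). Not NE.
(Mid, Premium, Premium): Firm A gets -3, best alternative -8; Firm B gets 4, best alternative 2; Firm C gets 1, best alternative -4. No profitable deviation — NE.
(Mid, Premium, Ultra): Firm A can switch to Low (-8 → 0). Not NE.
(Mid, Ultra, Premium): Firm B can switch to Premium (2 → 4). Not NE.
(Mid, Ultra, Ultra): Firm A gets 5, best alternative -4; Firm B gets 4, best alternative -2; Firm C gets 5, best alternative -1. No profitable deviation — NE.

The pure Nash equilibria are (Mid, Premium, Premium); (Mid, Ultra, Ultra).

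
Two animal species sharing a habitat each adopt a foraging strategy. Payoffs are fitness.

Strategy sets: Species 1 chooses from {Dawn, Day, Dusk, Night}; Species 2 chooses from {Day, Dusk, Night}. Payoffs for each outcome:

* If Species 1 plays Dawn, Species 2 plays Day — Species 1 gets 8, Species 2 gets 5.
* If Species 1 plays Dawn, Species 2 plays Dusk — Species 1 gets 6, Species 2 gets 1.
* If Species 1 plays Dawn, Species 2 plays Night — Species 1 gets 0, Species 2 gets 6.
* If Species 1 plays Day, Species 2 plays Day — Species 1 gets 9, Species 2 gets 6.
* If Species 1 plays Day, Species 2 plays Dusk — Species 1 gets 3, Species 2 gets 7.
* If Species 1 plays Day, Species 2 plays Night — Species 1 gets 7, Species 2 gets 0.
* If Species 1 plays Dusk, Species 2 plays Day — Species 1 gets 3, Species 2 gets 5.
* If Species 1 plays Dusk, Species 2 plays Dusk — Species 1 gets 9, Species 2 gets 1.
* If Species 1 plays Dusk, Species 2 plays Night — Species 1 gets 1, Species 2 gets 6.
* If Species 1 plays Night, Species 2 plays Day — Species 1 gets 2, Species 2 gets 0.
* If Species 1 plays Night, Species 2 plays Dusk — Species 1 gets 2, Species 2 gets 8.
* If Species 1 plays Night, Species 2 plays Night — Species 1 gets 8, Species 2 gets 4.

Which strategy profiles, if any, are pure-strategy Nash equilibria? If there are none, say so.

This game has no pure Nash equilibrium.

(Dawn, Day): Species 1 can switch to Day (8 → 9). Not NE.
(Dawn, Dusk): Species 1 can switch to Dusk (6 → 9). Not NE.
(Dawn, Night): Species 1 can switch to Day (0 → 7). Not NE.
(Day, Day): Species 2 can switch to Dusk (6 → 7). Not NE.
(Day, Dusk): Species 1 can switch to Dawn (3 → 6). Not NE.
(Day, Night): Species 1 can switch to Night (7 → 8). Not NE.
(Dusk, Day): Species 1 can switch to Dawn (3 → 8). Not NE.
(Dusk, Dusk): Species 2 can switch to Day (1 → 5). Not NE.
(The remaining 4 profiles each have a profitable deviation by the same check.)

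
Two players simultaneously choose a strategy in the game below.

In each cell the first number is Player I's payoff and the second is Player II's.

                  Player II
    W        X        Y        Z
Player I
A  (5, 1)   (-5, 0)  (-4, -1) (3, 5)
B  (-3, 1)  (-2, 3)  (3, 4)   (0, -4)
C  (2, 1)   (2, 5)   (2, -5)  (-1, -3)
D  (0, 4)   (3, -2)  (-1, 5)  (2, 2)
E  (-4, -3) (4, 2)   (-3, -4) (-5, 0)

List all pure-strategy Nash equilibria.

Player I against W: payoffs 5, -3, 2, 0, -4 → best response A.
Player I against X: payoffs -5, -2, 2, 3, 4 → best response E.
Player I against Y: payoffs -4, 3, 2, -1, -3 → best response B.
Player I against Z: payoffs 3, 0, -1, 2, -5 → best response A.
Player II against A: payoffs 1, 0, -1, 5 → best response Z.
Player II against B: payoffs 1, 3, 4, -4 → best response Y.
Player II against C: payoffs 1, 5, -5, -3 → best response X.
Player II against D: payoffs 4, -2, 5, 2 → best response Y.
Player II against E: payoffs -3, 2, -4, 0 → best response X.
Mutual best responses: (A, Z); (B, Y); (E, X).

Pure-strategy Nash equilibria: (A, Z); (B, Y); (E, X)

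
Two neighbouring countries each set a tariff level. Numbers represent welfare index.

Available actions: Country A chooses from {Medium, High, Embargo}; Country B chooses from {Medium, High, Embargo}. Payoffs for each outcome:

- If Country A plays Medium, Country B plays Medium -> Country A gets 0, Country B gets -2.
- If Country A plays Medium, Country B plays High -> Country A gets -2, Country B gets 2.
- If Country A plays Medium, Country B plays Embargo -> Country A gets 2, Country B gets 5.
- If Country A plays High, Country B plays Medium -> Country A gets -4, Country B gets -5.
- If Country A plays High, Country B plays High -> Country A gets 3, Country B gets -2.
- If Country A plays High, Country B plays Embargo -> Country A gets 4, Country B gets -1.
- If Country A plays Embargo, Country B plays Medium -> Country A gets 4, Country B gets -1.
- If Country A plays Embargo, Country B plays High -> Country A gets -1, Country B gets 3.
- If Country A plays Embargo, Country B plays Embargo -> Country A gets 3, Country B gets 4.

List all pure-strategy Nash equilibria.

Country A against Medium: payoffs 0, -4, 4 → best response Embargo.
Country A against High: payoffs -2, 3, -1 → best response High.
Country A against Embargo: payoffs 2, 4, 3 → best response High.
Country B against Medium: payoffs -2, 2, 5 → best response Embargo.
Country B against High: payoffs -5, -2, -1 → best response Embargo.
Country B against Embargo: payoffs -1, 3, 4 → best response Embargo.
Mutual best responses: (High, Embargo).

The unique pure-strategy Nash equilibrium is (High, Embargo).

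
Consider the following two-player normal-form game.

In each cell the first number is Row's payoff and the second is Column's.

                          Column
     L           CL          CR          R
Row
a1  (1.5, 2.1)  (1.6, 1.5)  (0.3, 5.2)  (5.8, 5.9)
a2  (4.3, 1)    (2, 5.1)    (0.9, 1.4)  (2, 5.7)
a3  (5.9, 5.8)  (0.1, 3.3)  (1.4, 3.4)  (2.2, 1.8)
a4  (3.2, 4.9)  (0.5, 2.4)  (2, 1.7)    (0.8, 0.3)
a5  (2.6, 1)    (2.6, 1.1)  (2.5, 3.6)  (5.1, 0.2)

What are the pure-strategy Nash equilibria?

(a1, R) and (a3, L) and (a5, CR)

Row against L: payoffs 1.5, 4.3, 5.9, 3.2, 2.6 → best response a3.
Row against CL: payoffs 1.6, 2, 0.1, 0.5, 2.6 → best response a5.
Row against CR: payoffs 0.3, 0.9, 1.4, 2, 2.5 → best response a5.
Row against R: payoffs 5.8, 2, 2.2, 0.8, 5.1 → best response a1.
Column against a1: payoffs 2.1, 1.5, 5.2, 5.9 → best response R.
Column against a2: payoffs 1, 5.1, 1.4, 5.7 → best response R.
Column against a3: payoffs 5.8, 3.3, 3.4, 1.8 → best response L.
Column against a4: payoffs 4.9, 2.4, 1.7, 0.3 → best response L.
Column against a5: payoffs 1, 1.1, 3.6, 0.2 → best response CR.
Mutual best responses: (a1, R); (a3, L); (a5, CR).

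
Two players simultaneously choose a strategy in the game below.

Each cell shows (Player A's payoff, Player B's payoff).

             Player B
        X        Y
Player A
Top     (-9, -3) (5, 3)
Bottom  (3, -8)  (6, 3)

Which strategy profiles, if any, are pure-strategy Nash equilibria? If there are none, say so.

(Top, X): Player A can switch to Bottom (-9 → 3). Not NE.
(Top, Y): Player A can switch to Bottom (5 → 6). Not NE.
(Bottom, X): Player B can switch to Y (-8 → 3). Not NE.
(Bottom, Y): Player A gets 6, best alternative 5; Player B gets 3, best alternative -8. No profitable deviation — NE.

Pure NE: (Bottom, Y)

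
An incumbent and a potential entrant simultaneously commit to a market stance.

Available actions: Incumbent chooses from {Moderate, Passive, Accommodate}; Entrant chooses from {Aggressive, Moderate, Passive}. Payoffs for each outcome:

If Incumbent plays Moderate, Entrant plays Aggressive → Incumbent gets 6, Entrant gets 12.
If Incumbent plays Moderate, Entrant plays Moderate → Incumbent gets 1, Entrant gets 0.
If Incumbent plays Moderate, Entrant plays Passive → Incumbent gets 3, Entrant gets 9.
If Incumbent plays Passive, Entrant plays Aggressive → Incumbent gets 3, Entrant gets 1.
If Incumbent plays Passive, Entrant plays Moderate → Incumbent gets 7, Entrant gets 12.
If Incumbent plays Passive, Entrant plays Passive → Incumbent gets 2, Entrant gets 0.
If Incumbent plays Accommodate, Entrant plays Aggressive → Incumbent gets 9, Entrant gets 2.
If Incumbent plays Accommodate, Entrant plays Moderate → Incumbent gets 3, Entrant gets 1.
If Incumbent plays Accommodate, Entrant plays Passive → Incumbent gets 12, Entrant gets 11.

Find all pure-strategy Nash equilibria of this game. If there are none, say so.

The pure Nash equilibria are (Passive, Moderate); (Accommodate, Passive).

For each strategy profile, look for a profitable unilateral deviation.
(Moderate, Aggressive): Incumbent can switch to Accommodate (6 → 9). Not NE.
(Moderate, Moderate): Incumbent can switch to Passive (1 → 7). Not NE.
(Moderate, Passive): Incumbent can switch to Accommodate (3 → 12). Not NE.
(Passive, Aggressive): Incumbent can switch to Moderate (3 → 6). Not NE.
(Passive, Moderate): Incumbent gets 7, best alternative 3; Entrant gets 12, best alternative 1. No profitable deviation — NE.
(Passive, Passive): Incumbent can switch to Moderate (2 → 3). Not NE.
(Accommodate, Aggressive): Entrant can switch to Passive (2 → 11). Not NE.
(Accommodate, Moderate): Incumbent can switch to Passive (3 → 7). Not NE.
(Accommodate, Passive): Incumbent gets 12, best alternative 3; Entrant gets 11, best alternative 2. No profitable deviation — NE.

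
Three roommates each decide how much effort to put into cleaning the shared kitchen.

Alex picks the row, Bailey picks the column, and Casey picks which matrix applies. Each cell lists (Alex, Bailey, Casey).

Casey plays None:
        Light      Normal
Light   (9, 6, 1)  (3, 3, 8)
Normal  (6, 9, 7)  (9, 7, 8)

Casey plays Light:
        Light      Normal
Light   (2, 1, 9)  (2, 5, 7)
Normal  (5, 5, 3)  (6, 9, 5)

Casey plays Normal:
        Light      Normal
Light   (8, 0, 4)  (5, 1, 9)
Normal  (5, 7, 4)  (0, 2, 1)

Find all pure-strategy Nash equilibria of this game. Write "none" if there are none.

The unique pure-strategy Nash equilibrium is (Light, Normal, Normal).

For each player, find the best response to each opponent profile; mutual best responses are the pure NE.
Alex against (Light, None): payoffs 9, 6 → best response Light.
Alex against (Light, Light): payoffs 2, 5 → best response Normal.
Alex against (Light, Normal): payoffs 8, 5 → best response Light.
Alex against (Normal, None): payoffs 3, 9 → best response Normal.
Alex against (Normal, Light): payoffs 2, 6 → best response Normal.
Alex against (Normal, Normal): payoffs 5, 0 → best response Light.
Bailey against (Light, None): payoffs 6, 3 → best response Light.
Bailey against (Light, Light): payoffs 1, 5 → best response Normal.
Bailey against (Light, Normal): payoffs 0, 1 → best response Normal.
Bailey against (Normal, None): payoffs 9, 7 → best response Light.
Bailey against (Normal, Light): payoffs 5, 9 → best response Normal.
Bailey against (Normal, Normal): payoffs 7, 2 → best response Light.
Casey against (Light, Light): payoffs 1, 9, 4 → best response Light.
Casey against (Light, Normal): payoffs 8, 7, 9 → best response Normal.
Casey against (Normal, Light): payoffs 7, 3, 4 → best response None.
Casey against (Normal, Normal): payoffs 8, 5, 1 → best response None.
Mutual best responses: (Light, Normal, Normal).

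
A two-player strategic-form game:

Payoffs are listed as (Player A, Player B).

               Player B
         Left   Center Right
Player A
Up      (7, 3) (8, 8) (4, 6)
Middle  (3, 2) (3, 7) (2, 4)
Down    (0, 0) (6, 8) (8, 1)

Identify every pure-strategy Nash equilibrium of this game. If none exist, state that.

Player A against Left: payoffs 7, 3, 0 → best response Up.
Player A against Center: payoffs 8, 3, 6 → best response Up.
Player A against Right: payoffs 4, 2, 8 → best response Down.
Player B against Up: payoffs 3, 8, 6 → best response Center.
Player B against Middle: payoffs 2, 7, 4 → best response Center.
Player B against Down: payoffs 0, 8, 1 → best response Center.
Mutual best responses: (Up, Center).

Pure NE: (Up, Center)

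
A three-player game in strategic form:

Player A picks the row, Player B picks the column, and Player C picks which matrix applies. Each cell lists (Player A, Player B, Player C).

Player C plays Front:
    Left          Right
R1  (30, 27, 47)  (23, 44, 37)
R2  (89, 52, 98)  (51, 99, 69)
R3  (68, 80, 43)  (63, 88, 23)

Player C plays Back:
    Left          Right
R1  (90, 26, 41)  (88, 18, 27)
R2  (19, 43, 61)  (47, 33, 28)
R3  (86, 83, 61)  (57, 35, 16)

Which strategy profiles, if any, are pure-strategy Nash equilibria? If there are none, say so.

The unique pure-strategy Nash equilibrium is (R3, Right, Front).

Player A against (Left, Front): payoffs 30, 89, 68 → best response R2.
Player A against (Left, Back): payoffs 90, 19, 86 → best response R1.
Player A against (Right, Front): payoffs 23, 51, 63 → best response R3.
Player A against (Right, Back): payoffs 88, 47, 57 → best response R1.
Player B against (R1, Front): payoffs 27, 44 → best response Right.
Player B against (R1, Back): payoffs 26, 18 → best response Left.
Player B against (R2, Front): payoffs 52, 99 → best response Right.
Player B against (R2, Back): payoffs 43, 33 → best response Left.
Player B against (R3, Front): payoffs 80, 88 → best response Right.
Player B against (R3, Back): payoffs 83, 35 → best response Left.
Player C against (R1, Left): payoffs 47, 41 → best response Front.
Player C against (R1, Right): payoffs 37, 27 → best response Front.
Player C against (R2, Left): payoffs 98, 61 → best response Front.
Player C against (R2, Right): payoffs 69, 28 → best response Front.
Player C against (R3, Left): payoffs 43, 61 → best response Back.
Player C against (R3, Right): payoffs 23, 16 → best response Front.
Mutual best responses: (R3, Right, Front).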